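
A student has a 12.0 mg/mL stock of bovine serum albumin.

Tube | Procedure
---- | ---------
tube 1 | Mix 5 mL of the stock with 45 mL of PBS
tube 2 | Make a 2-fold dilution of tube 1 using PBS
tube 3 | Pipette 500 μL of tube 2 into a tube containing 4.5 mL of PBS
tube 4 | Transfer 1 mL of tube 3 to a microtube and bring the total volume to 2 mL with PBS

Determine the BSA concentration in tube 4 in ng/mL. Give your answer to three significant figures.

Step 1: 5 mL + 45 mL = 50 mL total → factor 50/5 = 10
Step 2: 2-fold → factor 2
Step 3: 500 μL + 4.5 mL = 5000 μL total → factor 5000/500 = 10
Step 4: 1 mL brought to 2 mL → factor 2/1 = 2
Overall dilution factor = 10 × 2 × 10 × 2 = 400
Final = 12.0 mg/mL / 400 = 0.03000 mg/mL = 3.00 × 10^4 ng/mL

3.00 × 10^4 ng/mL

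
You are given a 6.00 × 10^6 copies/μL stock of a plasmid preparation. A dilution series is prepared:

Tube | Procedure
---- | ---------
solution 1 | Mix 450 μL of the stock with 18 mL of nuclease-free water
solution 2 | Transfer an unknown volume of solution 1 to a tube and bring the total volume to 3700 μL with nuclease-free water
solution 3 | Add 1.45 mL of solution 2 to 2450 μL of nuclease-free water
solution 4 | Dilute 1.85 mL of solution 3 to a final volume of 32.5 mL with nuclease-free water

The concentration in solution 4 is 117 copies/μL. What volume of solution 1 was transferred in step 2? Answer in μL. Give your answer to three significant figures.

Step 1: 450 μL + 18 mL = 18450 μL total → factor 18450/450 = 41
Step 2: v brought to 3700 μL → factor = 3700 μL/v
Step 3: 1.45 mL + 2450 μL = 3.9 mL total → factor 3.9/1.45 = 2.6897
Step 4: 1.85 mL brought to 32.5 mL → factor 32.5/1.85 = 17.568
Product of known-step factors = 1937.3
Overall factor = 6.00 × 10^6 copies/μL / (117 copies/μL) = 51282
Step-2 factor = 51282 / 1937.3 = 26.471
v = 3700 μL / 26.471 = 140 μL

140 μL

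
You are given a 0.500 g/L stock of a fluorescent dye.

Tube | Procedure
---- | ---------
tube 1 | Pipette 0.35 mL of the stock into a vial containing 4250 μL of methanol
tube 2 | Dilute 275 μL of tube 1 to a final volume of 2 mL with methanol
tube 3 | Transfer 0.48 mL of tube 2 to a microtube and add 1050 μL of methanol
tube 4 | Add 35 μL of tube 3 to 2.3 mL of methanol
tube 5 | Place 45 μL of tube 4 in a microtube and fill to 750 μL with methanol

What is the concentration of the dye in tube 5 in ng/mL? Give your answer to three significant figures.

Step 1: 0.35 mL + 4250 μL = 4.6 mL total → factor 4.6/0.35 = 13.143
Step 2: 275 μL brought to 2 mL → factor 2000/275 = 7.2727
Step 3: 0.48 mL + 1050 μL = 1.53 mL total → factor 1.53/0.48 = 3.1875
Step 4: 35 μL + 2.3 mL = 2335 μL total → factor 2335/35 = 66.714
Step 5: 45 μL brought to 750 μL → factor 750/45 = 16.667
Overall dilution factor = 13.143 × 7.2727 × 3.1875 × 66.714 × 16.667 = 3.3877 × 10^5
Final = 0.500 g/L / 3.3877 × 10^5 = 1.476 × 10^-6 g/L = 1.48 ng/mL

1.48 ng/mL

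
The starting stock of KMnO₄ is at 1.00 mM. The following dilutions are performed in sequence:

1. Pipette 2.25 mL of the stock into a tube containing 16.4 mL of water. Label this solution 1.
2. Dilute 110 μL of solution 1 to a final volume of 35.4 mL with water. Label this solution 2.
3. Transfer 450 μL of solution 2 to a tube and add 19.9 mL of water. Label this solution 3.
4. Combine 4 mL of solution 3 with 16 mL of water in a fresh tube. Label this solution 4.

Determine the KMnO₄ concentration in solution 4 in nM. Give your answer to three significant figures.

Step 1: 2.25 mL + 16.4 mL = 18.65 mL total → factor 18.65/2.25 = 8.2889
Step 2: 110 μL brought to 35.4 mL → factor 35400/110 = 321.82
Step 3: 450 μL + 19.9 mL = 20350 μL total → factor 20350/450 = 45.222
Step 4: 4 mL + 16 mL = 20 mL total → factor 20/4 = 5
Overall dilution factor = 8.2889 × 321.82 × 45.222 × 5 = 6.0315 × 10^5
Final = 1.00 mM / 6.0315 × 10^5 = 1.658 × 10^-6 mM = 1.66 nM

1.66 nM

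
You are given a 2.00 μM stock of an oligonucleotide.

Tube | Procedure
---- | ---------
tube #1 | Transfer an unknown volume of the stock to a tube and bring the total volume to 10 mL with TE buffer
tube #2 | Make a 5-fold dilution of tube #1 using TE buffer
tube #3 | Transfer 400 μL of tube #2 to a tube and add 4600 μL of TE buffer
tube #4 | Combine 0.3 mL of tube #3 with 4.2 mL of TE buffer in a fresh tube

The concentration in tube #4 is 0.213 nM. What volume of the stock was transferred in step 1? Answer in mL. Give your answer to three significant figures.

0.998 mL

Step 1: v brought to 10 mL → factor = 10 mL/v
Step 2: 5-fold → factor 5
Step 3: 400 μL + 4600 μL = 5000 μL total → factor 5000/400 = 12.5
Step 4: 0.3 mL + 4.2 mL = 4.5 mL total → factor 4.5/0.3 = 15
Product of known-step factors = 937.5
Overall factor = 2.00 μM / (0.213 nM) = 9389.7
Step-1 factor = 9389.7 / 937.5 = 10.016
v = 10 mL / 10.016 = 0.998 mL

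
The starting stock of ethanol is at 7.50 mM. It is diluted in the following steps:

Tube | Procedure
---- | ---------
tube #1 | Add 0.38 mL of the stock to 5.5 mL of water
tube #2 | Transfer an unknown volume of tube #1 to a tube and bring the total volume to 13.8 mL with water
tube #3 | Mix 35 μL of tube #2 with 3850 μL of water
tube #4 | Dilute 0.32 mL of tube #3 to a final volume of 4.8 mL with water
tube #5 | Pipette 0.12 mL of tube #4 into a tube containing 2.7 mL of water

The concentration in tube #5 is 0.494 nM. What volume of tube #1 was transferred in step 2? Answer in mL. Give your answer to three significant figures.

Step 1: 0.38 mL + 5.5 mL = 5.88 mL total → factor 5.88/0.38 = 15.474
Step 2: v brought to 13.8 mL → factor = 13.8 mL/v
Step 3: 35 μL + 3850 μL = 3885 μL total → factor 3885/35 = 111
Step 4: 0.32 mL brought to 4.8 mL → factor 4.8/0.32 = 15
Step 5: 0.12 mL + 2.7 mL = 2.82 mL total → factor 2.82/0.12 = 23.5
Product of known-step factors = 6.0545 × 10^5
Overall factor = 7.50 mM / (0.494 nM) = 1.5182 × 10^7
Step-2 factor = 1.5182 × 10^7 / 6.0545 × 10^5 = 25.076
v = 13.8 mL / 25.076 = 0.550 mL

0.550 mL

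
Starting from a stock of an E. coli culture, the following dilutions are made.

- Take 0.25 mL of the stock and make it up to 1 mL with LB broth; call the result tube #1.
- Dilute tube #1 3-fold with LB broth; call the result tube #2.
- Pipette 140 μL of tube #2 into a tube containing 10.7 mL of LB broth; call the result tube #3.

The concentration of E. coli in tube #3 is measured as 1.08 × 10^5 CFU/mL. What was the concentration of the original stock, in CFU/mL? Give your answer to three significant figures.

Step 1: 0.25 mL brought to 1 mL → factor 1/0.25 = 4
Step 2: 3-fold → factor 3
Step 3: 140 μL + 10.7 mL = 10840 μL total → factor 10840/140 = 77.429
Overall dilution factor = 4 × 3 × 77.429 = 929.14
Stock = 1.08 × 10^5 CFU/mL × 929.14 = 1.00 × 10^8 CFU/mL

1.00 × 10^8 CFU/mL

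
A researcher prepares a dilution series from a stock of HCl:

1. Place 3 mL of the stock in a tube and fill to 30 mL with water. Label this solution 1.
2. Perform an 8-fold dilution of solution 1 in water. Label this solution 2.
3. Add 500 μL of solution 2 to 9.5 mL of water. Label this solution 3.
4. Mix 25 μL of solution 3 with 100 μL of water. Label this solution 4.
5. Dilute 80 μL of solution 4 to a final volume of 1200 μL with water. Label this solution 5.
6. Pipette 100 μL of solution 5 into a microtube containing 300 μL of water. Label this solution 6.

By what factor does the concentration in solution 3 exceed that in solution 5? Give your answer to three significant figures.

75.0

Step 1: 3 mL brought to 30 mL → factor 30/3 = 10
Step 2: 8-fold → factor 8
Step 3: 500 μL + 9.5 mL = 10000 μL total → factor 10000/500 = 20
Step 4: 25 μL + 100 μL = 125 μL total → factor 125/25 = 5
Step 5: 80 μL brought to 1200 μL → factor 1200/80 = 15
Dilution factor to solution 3 = 1600; to solution 5 = 1.2 × 10^5
[solution 3]/[solution 5] = (factor to solution 5)/(factor to solution 3) = 1.2 × 10^5/1600 = 75.0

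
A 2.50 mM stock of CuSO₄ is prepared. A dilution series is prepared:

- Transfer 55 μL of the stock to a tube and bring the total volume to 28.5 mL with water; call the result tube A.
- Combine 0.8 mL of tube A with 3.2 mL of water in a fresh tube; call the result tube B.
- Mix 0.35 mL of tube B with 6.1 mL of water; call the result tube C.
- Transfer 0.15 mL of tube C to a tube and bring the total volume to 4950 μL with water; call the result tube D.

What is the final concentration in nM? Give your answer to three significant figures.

1.59 nM

Step 1: 55 μL brought to 28.5 mL → factor 28500/55 = 518.18
Step 2: 0.8 mL + 3.2 mL = 4 mL total → factor 4/0.8 = 5
Step 3: 0.35 mL + 6.1 mL = 6.45 mL total → factor 6.45/0.35 = 18.429
Step 4: 0.15 mL brought to 4950 μL → factor 4.95/0.15 = 33
Overall dilution factor = 518.18 × 5 × 18.429 × 33 = 1.5756 × 10^6
Final = 2.50 mM / 1.5756 × 10^6 = 1.587 × 10^-6 mM = 1.59 nM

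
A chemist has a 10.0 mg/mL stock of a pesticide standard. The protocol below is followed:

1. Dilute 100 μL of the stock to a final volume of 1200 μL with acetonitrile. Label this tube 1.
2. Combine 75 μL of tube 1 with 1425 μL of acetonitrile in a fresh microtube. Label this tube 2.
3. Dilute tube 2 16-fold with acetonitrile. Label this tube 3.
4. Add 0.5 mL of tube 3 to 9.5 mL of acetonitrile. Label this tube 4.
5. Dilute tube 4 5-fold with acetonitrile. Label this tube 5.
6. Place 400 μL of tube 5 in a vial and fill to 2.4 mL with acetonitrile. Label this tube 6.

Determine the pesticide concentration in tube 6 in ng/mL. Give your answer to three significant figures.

Step 1: 100 μL brought to 1200 μL → factor 1200/100 = 12
Step 2: 75 μL + 1425 μL = 1500 μL total → factor 1500/75 = 20
Step 3: 16-fold → factor 16
Step 4: 0.5 mL + 9.5 mL = 10 mL total → factor 10/0.5 = 20
Step 5: 5-fold → factor 5
Step 6: 400 μL brought to 2.4 mL → factor 2400/400 = 6
Overall dilution factor = 12 × 20 × 16 × 20 × 5 × 6 = 2.304 × 10^6
Final = 10.0 mg/mL / 2.304 × 10^6 = 4.340 × 10^-6 mg/mL = 4.34 ng/mL

4.34 ng/mL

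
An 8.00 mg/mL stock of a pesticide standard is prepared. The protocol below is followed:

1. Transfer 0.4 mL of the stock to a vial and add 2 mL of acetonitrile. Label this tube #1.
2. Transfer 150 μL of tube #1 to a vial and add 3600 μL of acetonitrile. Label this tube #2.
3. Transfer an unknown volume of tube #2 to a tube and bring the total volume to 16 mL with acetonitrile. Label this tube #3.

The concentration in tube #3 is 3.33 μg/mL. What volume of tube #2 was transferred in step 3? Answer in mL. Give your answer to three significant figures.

0.999 mL

Step 1: 0.4 mL + 2 mL = 2.4 mL total → factor 2.4/0.4 = 6
Step 2: 150 μL + 3600 μL = 3750 μL total → factor 3750/150 = 25
Step 3: v brought to 16 mL → factor = 16 mL/v
Product of known-step factors = 150
Overall factor = 8.00 mg/mL / (3.33 μg/mL) = 2402.4
Step-3 factor = 2402.4 / 150 = 16.016
v = 16 mL / 16.016 = 0.999 mL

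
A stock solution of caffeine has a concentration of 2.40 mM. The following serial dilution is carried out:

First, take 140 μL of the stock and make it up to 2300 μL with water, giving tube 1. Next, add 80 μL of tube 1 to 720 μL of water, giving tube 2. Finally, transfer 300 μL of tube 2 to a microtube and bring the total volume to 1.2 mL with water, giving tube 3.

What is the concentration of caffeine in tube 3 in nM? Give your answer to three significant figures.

3.65 × 10^3 nM

Step 1: 140 μL brought to 2300 μL → factor 2300/140 = 16.429
Step 2: 80 μL + 720 μL = 800 μL total → factor 800/80 = 10
Step 3: 300 μL brought to 1.2 mL → factor 1200/300 = 4
Overall dilution factor = 16.429 × 10 × 4 = 657.14
Final = 2.40 mM / 657.14 = 0.003652 mM = 3.65 × 10^3 nM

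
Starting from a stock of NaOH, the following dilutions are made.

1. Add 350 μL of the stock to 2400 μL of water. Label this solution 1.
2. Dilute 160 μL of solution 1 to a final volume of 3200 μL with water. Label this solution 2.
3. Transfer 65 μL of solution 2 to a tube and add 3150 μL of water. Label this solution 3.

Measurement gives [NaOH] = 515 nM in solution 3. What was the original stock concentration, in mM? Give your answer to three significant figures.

Step 1: 350 μL + 2400 μL = 2750 μL total → factor 2750/350 = 7.8571
Step 2: 160 μL brought to 3200 μL → factor 3200/160 = 20
Step 3: 65 μL + 3150 μL = 3215 μL total → factor 3215/65 = 49.462
Overall dilution factor = 7.8571 × 20 × 49.462 = 7772.5
Stock = 515 nM × 7772.5 = 4.003 × 10^6 nM = 4.00 mM

4.00 mM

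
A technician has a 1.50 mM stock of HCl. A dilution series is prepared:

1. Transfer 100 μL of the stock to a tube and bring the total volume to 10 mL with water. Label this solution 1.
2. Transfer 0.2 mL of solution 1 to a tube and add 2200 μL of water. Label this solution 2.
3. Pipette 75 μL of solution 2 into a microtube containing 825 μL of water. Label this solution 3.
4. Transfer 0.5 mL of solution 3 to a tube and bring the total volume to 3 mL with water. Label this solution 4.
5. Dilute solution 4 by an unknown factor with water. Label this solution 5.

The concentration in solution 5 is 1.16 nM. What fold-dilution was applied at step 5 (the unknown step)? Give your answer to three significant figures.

Step 1: 100 μL brought to 10 mL → factor 10000/100 = 100
Step 2: 0.2 mL + 2200 μL = 2.4 mL total → factor 2.4/0.2 = 12
Step 3: 75 μL + 825 μL = 900 μL total → factor 900/75 = 12
Step 4: 0.5 mL brought to 3 mL → factor 3/0.5 = 6
Step 5: unknown factor x
Product of known-step factors = 86400
Overall factor = 1.50 mM / (1.16 nM) = 1.2931 × 10^6
x = 1.2931 × 10^6 / 86400 = 15.0

15.0-fold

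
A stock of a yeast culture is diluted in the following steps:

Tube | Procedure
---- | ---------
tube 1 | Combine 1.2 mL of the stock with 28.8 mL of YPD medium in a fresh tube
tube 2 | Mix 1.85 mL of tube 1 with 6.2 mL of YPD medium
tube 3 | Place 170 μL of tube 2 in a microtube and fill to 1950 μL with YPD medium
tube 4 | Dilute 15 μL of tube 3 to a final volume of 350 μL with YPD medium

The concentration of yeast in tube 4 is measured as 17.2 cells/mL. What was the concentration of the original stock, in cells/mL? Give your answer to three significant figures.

5.01 × 10^5 cells/mL

Step 1: 1.2 mL + 28.8 mL = 30 mL total → factor 30/1.2 = 25
Step 2: 1.85 mL + 6.2 mL = 8.05 mL total → factor 8.05/1.85 = 4.3514
Step 3: 170 μL brought to 1950 μL → factor 1950/170 = 11.471
Step 4: 15 μL brought to 350 μL → factor 350/15 = 23.333
Overall dilution factor = 25 × 4.3514 × 11.471 × 23.333 = 29116
Stock = 17.2 cells/mL × 29116 = 5.01 × 10^5 cells/mL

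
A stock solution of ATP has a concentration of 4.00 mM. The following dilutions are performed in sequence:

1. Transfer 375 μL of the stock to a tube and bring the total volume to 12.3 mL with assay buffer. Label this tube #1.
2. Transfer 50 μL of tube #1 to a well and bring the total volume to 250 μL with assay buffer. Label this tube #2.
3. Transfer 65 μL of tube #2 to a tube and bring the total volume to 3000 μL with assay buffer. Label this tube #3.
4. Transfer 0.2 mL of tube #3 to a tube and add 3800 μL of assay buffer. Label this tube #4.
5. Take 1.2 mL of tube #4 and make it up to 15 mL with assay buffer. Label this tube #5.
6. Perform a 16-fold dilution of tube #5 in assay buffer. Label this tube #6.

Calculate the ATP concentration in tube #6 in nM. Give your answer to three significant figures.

0.132 nM

Step 1: 375 μL brought to 12.3 mL → factor 12300/375 = 32.8
Step 2: 50 μL brought to 250 μL → factor 250/50 = 5
Step 3: 65 μL brought to 3000 μL → factor 3000/65 = 46.154
Step 4: 0.2 mL + 3800 μL = 4 mL total → factor 4/0.2 = 20
Step 5: 1.2 mL brought to 15 mL → factor 15/1.2 = 12.5
Step 6: 16-fold → factor 16
Dilution factor through tube #6 = 32.8 × 5 × 46.154 × 20 × 12.5 × 16 = 3.0277 × 10^7
[tube #6] = 4.00 mM / 3.0277 × 10^7 = 1.321 × 10^-7 mM = 0.132 nM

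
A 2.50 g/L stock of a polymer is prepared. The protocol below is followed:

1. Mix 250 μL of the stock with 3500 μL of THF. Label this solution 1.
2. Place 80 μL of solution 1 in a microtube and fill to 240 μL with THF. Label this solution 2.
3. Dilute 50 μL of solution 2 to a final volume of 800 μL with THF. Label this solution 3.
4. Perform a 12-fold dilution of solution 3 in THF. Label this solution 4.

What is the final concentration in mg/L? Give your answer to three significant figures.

0.289 mg/L

Step 1: 250 μL + 3500 μL = 3750 μL total → factor 3750/250 = 15
Step 2: 80 μL brought to 240 μL → factor 240/80 = 3
Step 3: 50 μL brought to 800 μL → factor 800/50 = 16
Step 4: 12-fold → factor 12
Overall dilution factor = 15 × 3 × 16 × 12 = 8640
Final = 2.50 g/L / 8640 = 0.0002894 g/L = 0.289 mg/L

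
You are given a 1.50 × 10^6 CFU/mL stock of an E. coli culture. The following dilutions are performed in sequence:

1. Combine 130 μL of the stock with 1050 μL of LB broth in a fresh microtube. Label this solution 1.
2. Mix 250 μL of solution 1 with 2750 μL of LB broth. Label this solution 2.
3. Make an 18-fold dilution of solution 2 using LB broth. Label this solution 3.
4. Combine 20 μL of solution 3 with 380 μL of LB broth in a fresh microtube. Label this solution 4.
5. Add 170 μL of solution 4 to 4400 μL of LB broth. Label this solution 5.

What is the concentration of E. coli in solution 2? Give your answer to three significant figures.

Step 1: 130 μL + 1050 μL = 1180 μL total → factor 1180/130 = 9.0769
Step 2: 250 μL + 2750 μL = 3000 μL total → factor 3000/250 = 12
Dilution factor through solution 2 = 9.0769 × 12 = 108.92
[solution 2] = 1.50 × 10^6 CFU/mL / 108.92 = 1.38 × 10^4 CFU/mL

1.38 × 10^4 CFU/mL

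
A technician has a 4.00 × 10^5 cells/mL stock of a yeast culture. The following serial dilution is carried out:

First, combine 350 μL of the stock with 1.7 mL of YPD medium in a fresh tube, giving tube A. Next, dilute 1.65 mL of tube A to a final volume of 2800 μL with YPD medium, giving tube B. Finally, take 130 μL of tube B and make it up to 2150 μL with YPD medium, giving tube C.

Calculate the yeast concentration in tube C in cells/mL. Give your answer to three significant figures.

Step 1: 350 μL + 1.7 mL = 2050 μL total → factor 2050/350 = 5.8571
Step 2: 1.65 mL brought to 2800 μL → factor 2.8/1.65 = 1.697
Step 3: 130 μL brought to 2150 μL → factor 2150/130 = 16.538
Dilution factor through tube C = 5.8571 × 1.697 × 16.538 = 164.38
[tube C] = 4.00 × 10^5 cells/mL / 164.38 = 2.43 × 10^3 cells/mL

2.43 × 10^3 cells/mL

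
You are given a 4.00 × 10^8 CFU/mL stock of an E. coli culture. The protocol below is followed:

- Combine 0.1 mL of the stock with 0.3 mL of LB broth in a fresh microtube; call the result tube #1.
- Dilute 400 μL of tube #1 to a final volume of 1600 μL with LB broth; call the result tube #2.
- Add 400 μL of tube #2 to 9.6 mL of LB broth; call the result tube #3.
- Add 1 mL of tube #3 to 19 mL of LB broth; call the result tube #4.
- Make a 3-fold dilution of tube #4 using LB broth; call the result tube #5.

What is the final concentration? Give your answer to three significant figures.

Step 1: 0.1 mL + 0.3 mL = 0.4 mL total → factor 0.4/0.1 = 4
Step 2: 400 μL brought to 1600 μL → factor 1600/400 = 4
Step 3: 400 μL + 9.6 mL = 10000 μL total → factor 10000/400 = 25
Step 4: 1 mL + 19 mL = 20 mL total → factor 20/1 = 20
Step 5: 3-fold → factor 3
Overall dilution factor = 4 × 4 × 25 × 20 × 3 = 24000
Final = 4.00 × 10^8 CFU/mL / 24000 = 1.67 × 10^4 CFU/mL

1.67 × 10^4 CFU/mL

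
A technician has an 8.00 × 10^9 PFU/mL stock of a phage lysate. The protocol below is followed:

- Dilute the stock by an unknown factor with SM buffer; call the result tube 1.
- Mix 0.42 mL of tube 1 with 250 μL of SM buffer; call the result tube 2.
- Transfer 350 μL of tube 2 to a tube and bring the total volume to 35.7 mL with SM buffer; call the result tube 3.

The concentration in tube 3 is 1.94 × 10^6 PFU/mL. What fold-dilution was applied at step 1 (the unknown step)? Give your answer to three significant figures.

25.3-fold

Step 1: unknown factor x
Step 2: 0.42 mL + 250 μL = 0.67 mL total → factor 0.67/0.42 = 1.5952
Step 3: 350 μL brought to 35.7 mL → factor 35700/350 = 102
Product of known-step factors = 162.71
Overall factor = 8.00 × 10^9 PFU/mL / (1.94 × 10^6 PFU/mL) = 4123.7
x = 4123.7 / 162.71 = 25.3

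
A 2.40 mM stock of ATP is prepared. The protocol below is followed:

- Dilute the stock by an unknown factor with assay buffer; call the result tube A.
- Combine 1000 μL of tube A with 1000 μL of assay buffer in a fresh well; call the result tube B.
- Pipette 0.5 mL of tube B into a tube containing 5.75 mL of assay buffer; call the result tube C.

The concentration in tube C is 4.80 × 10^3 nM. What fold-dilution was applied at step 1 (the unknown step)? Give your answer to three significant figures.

Step 1: unknown factor x
Step 2: 1000 μL + 1000 μL = 2000 μL total → factor 2000/1000 = 2
Step 3: 0.5 mL + 5.75 mL = 6.25 mL total → factor 6.25/0.5 = 12.5
Product of known-step factors = 25
Overall factor = 2.40 mM / (4.80 × 10^3 nM) = 500
x = 500 / 25 = 20.0

20.0-fold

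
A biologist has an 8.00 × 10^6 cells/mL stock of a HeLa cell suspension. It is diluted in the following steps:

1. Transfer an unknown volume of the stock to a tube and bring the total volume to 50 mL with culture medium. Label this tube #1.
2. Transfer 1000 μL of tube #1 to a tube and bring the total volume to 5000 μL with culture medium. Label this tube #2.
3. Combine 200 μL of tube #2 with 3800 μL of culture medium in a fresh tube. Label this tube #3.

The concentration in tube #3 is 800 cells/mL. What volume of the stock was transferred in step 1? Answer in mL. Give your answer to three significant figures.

Step 1: v brought to 50 mL → factor = 50 mL/v
Step 2: 1000 μL brought to 5000 μL → factor 5000/1000 = 5
Step 3: 200 μL + 3800 μL = 4000 μL total → factor 4000/200 = 20
Product of known-step factors = 100
Overall factor = 8.00 × 10^6 cells/mL / (800 cells/mL) = 10000
Step-1 factor = 10000 / 100 = 100
v = 50 mL / 100 = 0.500 mL

0.500 mL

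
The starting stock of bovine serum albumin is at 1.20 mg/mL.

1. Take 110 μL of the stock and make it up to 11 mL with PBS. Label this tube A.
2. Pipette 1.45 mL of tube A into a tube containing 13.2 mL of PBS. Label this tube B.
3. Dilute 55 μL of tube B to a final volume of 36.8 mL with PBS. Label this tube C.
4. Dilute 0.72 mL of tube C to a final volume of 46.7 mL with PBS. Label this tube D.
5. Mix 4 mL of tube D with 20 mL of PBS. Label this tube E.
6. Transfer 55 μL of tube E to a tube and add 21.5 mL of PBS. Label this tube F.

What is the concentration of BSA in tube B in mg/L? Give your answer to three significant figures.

Step 1: 110 μL brought to 11 mL → factor 11000/110 = 100
Step 2: 1.45 mL + 13.2 mL = 14.65 mL total → factor 14.65/1.45 = 10.103
Dilution factor through tube B = 100 × 10.103 = 1010.3
[tube B] = 1.20 mg/mL / 1010.3 = 0.001188 mg/mL = 1.19 mg/L

1.19 mg/L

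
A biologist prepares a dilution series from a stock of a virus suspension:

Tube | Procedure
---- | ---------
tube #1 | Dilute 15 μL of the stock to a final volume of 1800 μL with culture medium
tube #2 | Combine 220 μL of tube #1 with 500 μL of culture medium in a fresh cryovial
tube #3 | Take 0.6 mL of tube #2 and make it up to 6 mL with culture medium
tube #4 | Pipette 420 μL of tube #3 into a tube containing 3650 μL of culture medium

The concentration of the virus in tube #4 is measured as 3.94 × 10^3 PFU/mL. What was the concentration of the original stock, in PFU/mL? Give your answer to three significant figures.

1.50 × 10^8 PFU/mL

Step 1: 15 μL brought to 1800 μL → factor 1800/15 = 120
Step 2: 220 μL + 500 μL = 720 μL total → factor 720/220 = 3.2727
Step 3: 0.6 mL brought to 6 mL → factor 6/0.6 = 10
Step 4: 420 μL + 3650 μL = 4070 μL total → factor 4070/420 = 9.6905
Overall dilution factor = 120 × 3.2727 × 10 × 9.6905 = 38057
Stock = 3.94 × 10^3 PFU/mL × 38057 = 1.50 × 10^8 PFU/mL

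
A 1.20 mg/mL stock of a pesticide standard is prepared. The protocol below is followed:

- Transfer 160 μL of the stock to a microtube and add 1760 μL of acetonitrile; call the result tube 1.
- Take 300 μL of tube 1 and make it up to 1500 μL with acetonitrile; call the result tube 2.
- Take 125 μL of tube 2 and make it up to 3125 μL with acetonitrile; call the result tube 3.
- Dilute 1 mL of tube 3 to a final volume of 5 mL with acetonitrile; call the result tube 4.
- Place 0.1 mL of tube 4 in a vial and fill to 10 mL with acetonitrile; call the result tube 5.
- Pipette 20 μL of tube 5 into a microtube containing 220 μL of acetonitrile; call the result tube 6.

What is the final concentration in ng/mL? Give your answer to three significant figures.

Step 1: 160 μL + 1760 μL = 1920 μL total → factor 1920/160 = 12
Step 2: 300 μL brought to 1500 μL → factor 1500/300 = 5
Step 3: 125 μL brought to 3125 μL → factor 3125/125 = 25
Step 4: 1 mL brought to 5 mL → factor 5/1 = 5
Step 5: 0.1 mL brought to 10 mL → factor 10/0.1 = 100
Step 6: 20 μL + 220 μL = 240 μL total → factor 240/20 = 12
Overall dilution factor = 12 × 5 × 25 × 5 × 100 × 12 = 9 × 10^6
Final = 1.20 mg/mL / 9 × 10^6 = 1.333 × 10^-7 mg/mL = 0.133 ng/mL

0.133 ng/mL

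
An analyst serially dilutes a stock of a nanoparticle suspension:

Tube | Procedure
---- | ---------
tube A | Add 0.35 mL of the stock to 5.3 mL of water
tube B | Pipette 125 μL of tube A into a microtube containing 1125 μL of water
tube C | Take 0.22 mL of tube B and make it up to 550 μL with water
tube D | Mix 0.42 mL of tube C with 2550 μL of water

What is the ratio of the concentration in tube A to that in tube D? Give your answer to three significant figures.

Step 1: 0.35 mL + 5.3 mL = 5.65 mL total → factor 5.65/0.35 = 16.143
Step 2: 125 μL + 1125 μL = 1250 μL total → factor 1250/125 = 10
Step 3: 0.22 mL brought to 550 μL → factor 0.55/0.22 = 2.5
Step 4: 0.42 mL + 2550 μL = 2.97 mL total → factor 2.97/0.42 = 7.0714
Dilution factor to tube A = 16.143; to tube D = 2853.8
[tube A]/[tube D] = (factor to tube D)/(factor to tube A) = 2853.8/16.143 = 177

177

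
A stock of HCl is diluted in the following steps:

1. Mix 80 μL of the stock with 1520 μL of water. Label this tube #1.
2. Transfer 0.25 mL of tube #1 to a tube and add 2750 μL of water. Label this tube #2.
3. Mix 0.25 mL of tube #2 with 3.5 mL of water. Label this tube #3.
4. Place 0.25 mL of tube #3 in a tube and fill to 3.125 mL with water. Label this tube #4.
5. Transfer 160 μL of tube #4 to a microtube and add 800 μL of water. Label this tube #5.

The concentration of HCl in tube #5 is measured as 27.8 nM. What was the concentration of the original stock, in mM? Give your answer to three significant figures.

Step 1: 80 μL + 1520 μL = 1600 μL total → factor 1600/80 = 20
Step 2: 0.25 mL + 2750 μL = 3 mL total → factor 3/0.25 = 12
Step 3: 0.25 mL + 3.5 mL = 3.75 mL total → factor 3.75/0.25 = 15
Step 4: 0.25 mL brought to 3.125 mL → factor 3.125/0.25 = 12.5
Step 5: 160 μL + 800 μL = 960 μL total → factor 960/160 = 6
Overall dilution factor = 20 × 12 × 15 × 12.5 × 6 = 2.7 × 10^5
Stock = 27.8 nM × 2.7 × 10^5 = 7.506 × 10^6 nM = 7.51 mM

7.51 mM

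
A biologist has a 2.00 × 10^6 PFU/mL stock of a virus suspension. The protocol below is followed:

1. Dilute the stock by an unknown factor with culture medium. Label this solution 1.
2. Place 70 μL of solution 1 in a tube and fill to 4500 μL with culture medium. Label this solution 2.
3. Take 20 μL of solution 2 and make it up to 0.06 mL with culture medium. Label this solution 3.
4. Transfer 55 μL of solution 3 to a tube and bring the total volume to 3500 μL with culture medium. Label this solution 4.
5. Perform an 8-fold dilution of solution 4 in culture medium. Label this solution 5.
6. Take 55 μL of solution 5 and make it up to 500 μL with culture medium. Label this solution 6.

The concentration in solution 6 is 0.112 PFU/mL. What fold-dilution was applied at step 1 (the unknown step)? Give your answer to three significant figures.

Step 1: unknown factor x
Step 2: 70 μL brought to 4500 μL → factor 4500/70 = 64.286
Step 3: 20 μL brought to 0.06 mL → factor 60/20 = 3
Step 4: 55 μL brought to 3500 μL → factor 3500/55 = 63.636
Step 5: 8-fold → factor 8
Step 6: 55 μL brought to 500 μL → factor 500/55 = 9.0909
Product of known-step factors = 8.9256 × 10^5
Overall factor = 2.00 × 10^6 PFU/mL / (0.112 PFU/mL) = 1.7857 × 10^7
x = 1.7857 × 10^7 / 8.9256 × 10^5 = 20.0

20.0-fold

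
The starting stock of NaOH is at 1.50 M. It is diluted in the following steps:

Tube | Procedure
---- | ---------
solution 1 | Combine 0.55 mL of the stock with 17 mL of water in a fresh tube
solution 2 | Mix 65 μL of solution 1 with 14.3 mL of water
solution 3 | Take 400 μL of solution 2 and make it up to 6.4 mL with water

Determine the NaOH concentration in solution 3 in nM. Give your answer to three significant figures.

Step 1: 0.55 mL + 17 mL = 17.55 mL total → factor 17.55/0.55 = 31.909
Step 2: 65 μL + 14.3 mL = 14365 μL total → factor 14365/65 = 221
Step 3: 400 μL brought to 6.4 mL → factor 6400/400 = 16
Overall dilution factor = 31.909 × 221 × 16 = 1.1283 × 10^5
Final = 1.50 M / 1.1283 × 10^5 = 1.329 × 10^-5 M = 1.33 × 10^4 nM

1.33 × 10^4 nM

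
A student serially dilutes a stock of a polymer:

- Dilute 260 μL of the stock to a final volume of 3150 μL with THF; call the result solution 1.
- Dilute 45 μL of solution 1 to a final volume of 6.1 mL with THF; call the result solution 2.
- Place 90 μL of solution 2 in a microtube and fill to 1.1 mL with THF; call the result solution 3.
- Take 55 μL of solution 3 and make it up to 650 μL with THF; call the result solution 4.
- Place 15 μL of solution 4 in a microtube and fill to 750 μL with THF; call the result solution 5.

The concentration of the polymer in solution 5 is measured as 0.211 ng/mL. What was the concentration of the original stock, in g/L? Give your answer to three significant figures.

2.50 g/L

Step 1: 260 μL brought to 3150 μL → factor 3150/260 = 12.115
Step 2: 45 μL brought to 6.1 mL → factor 6100/45 = 135.56
Step 3: 90 μL brought to 1.1 mL → factor 1100/90 = 12.222
Step 4: 55 μL brought to 650 μL → factor 650/55 = 11.818
Step 5: 15 μL brought to 750 μL → factor 750/15 = 50
Overall dilution factor = 12.115 × 135.56 × 12.222 × 11.818 × 50 = 1.1861 × 10^7
Stock = 0.211 ng/mL × 1.1861 × 10^7 = 2.503 × 10^6 ng/mL = 2.50 g/L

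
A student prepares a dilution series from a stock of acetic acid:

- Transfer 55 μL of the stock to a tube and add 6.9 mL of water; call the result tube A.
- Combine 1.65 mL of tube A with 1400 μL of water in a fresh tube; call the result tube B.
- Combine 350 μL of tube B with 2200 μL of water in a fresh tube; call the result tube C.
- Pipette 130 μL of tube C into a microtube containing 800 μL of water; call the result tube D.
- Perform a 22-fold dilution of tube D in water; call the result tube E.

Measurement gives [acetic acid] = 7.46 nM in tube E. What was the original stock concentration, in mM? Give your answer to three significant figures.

2.00 mM

Step 1: 55 μL + 6.9 mL = 6955 μL total → factor 6955/55 = 126.45
Step 2: 1.65 mL + 1400 μL = 3.05 mL total → factor 3.05/1.65 = 1.8485
Step 3: 350 μL + 2200 μL = 2550 μL total → factor 2550/350 = 7.2857
Step 4: 130 μL + 800 μL = 930 μL total → factor 930/130 = 7.1538
Step 5: 22-fold → factor 22
Overall dilution factor = 126.45 × 1.8485 × 7.2857 × 7.1538 × 22 = 2.6803 × 10^5
Stock = 7.46 nM × 2.6803 × 10^5 = 2.000 × 10^6 nM = 2.00 mM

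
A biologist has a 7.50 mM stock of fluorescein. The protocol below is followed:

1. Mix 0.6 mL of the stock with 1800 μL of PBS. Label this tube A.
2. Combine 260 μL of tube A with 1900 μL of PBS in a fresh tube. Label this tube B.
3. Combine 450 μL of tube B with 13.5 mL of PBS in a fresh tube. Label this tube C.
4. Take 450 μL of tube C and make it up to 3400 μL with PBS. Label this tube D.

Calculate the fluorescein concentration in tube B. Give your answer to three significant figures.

0.226 mM

Step 1: 0.6 mL + 1800 μL = 2.4 mL total → factor 2.4/0.6 = 4
Step 2: 260 μL + 1900 μL = 2160 μL total → factor 2160/260 = 8.3077
Dilution factor through tube B = 4 × 8.3077 = 33.231
[tube B] = 7.50 mM / 33.231 = 0.226 mM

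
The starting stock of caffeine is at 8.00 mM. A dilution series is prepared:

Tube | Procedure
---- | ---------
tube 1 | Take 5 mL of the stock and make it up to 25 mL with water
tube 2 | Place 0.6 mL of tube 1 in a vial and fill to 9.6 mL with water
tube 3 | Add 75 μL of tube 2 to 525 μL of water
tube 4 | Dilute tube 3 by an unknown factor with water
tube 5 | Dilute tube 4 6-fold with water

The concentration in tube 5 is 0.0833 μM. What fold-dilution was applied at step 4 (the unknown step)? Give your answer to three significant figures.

25.0-fold

Step 1: 5 mL brought to 25 mL → factor 25/5 = 5
Step 2: 0.6 mL brought to 9.6 mL → factor 9.6/0.6 = 16
Step 3: 75 μL + 525 μL = 600 μL total → factor 600/75 = 8
Step 4: unknown factor x
Step 5: 6-fold → factor 6
Product of known-step factors = 3840
Overall factor = 8.00 mM / (0.0833 μM) = 96038
x = 96038 / 3840 = 25.0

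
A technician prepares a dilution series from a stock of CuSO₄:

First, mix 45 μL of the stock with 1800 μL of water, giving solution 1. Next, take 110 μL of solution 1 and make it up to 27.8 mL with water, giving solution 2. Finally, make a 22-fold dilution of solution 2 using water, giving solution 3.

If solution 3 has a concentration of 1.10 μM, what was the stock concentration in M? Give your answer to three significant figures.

Step 1: 45 μL + 1800 μL = 1845 μL total → factor 1845/45 = 41
Step 2: 110 μL brought to 27.8 mL → factor 27800/110 = 252.73
Step 3: 22-fold → factor 22
Overall dilution factor = 41 × 252.73 × 22 = 2.2796 × 10^5
Stock = 1.10 μM × 2.2796 × 10^5 = 2.508 × 10^5 μM = 0.251 M

0.251 M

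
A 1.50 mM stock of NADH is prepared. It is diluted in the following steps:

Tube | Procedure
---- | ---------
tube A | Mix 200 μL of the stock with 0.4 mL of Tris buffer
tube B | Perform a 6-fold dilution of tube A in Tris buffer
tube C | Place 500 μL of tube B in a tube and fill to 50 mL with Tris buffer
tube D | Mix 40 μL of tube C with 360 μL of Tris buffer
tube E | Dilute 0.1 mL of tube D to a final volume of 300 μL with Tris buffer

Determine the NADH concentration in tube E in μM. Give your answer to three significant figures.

0.0278 μM

Step 1: 200 μL + 0.4 mL = 600 μL total → factor 600/200 = 3
Step 2: 6-fold → factor 6
Step 3: 500 μL brought to 50 mL → factor 50000/500 = 100
Step 4: 40 μL + 360 μL = 400 μL total → factor 400/40 = 10
Step 5: 0.1 mL brought to 300 μL → factor 0.3/0.1 = 3
Overall dilution factor = 3 × 6 × 100 × 10 × 3 = 54000
Final = 1.50 mM / 54000 = 2.778 × 10^-5 mM = 0.0278 μM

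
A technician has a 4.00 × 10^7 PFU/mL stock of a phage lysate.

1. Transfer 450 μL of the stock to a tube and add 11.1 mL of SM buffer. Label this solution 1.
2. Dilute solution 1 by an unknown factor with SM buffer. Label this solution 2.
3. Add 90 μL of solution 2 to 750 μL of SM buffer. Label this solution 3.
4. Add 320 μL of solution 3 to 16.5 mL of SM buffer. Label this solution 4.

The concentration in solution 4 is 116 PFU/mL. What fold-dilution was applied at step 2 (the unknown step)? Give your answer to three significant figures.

Step 1: 450 μL + 11.1 mL = 11550 μL total → factor 11550/450 = 25.667
Step 2: unknown factor x
Step 3: 90 μL + 750 μL = 840 μL total → factor 840/90 = 9.3333
Step 4: 320 μL + 16.5 mL = 16820 μL total → factor 16820/320 = 52.562
Product of known-step factors = 12592
Overall factor = 4.00 × 10^7 PFU/mL / (116 PFU/mL) = 3.4483 × 10^5
x = 3.4483 × 10^5 / 12592 = 27.4

27.4-fold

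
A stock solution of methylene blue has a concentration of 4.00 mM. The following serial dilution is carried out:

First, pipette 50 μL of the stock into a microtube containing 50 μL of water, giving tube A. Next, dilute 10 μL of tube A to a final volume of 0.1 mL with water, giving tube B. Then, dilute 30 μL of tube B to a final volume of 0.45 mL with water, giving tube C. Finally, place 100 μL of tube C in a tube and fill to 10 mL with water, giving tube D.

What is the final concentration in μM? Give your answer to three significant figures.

0.133 μM

Step 1: 50 μL + 50 μL = 100 μL total → factor 100/50 = 2
Step 2: 10 μL brought to 0.1 mL → factor 100/10 = 10
Step 3: 30 μL brought to 0.45 mL → factor 450/30 = 15
Step 4: 100 μL brought to 10 mL → factor 10000/100 = 100
Overall dilution factor = 2 × 10 × 15 × 100 = 30000
Final = 4.00 mM / 30000 = 0.0001333 mM = 0.133 μM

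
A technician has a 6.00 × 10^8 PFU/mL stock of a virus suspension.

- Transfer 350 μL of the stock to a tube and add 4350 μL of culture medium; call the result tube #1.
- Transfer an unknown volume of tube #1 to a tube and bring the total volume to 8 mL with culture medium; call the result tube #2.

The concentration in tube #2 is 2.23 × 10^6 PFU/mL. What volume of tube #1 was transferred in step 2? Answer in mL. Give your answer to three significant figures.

Step 1: 350 μL + 4350 μL = 4700 μL total → factor 4700/350 = 13.429
Step 2: v brought to 8 mL → factor = 8 mL/v
Product of known-step factors = 13.429
Overall factor = 6.00 × 10^8 PFU/mL / (2.23 × 10^6 PFU/mL) = 269.06
Step-2 factor = 269.06 / 13.429 = 20.036
v = 8 mL / 20.036 = 0.399 mL

0.399 mL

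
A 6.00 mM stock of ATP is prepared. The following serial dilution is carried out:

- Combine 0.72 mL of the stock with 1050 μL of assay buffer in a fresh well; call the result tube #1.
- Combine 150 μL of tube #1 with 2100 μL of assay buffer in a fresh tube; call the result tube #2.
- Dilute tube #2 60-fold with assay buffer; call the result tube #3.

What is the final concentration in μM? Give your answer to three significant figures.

Step 1: 0.72 mL + 1050 μL = 1.77 mL total → factor 1.77/0.72 = 2.4583
Step 2: 150 μL + 2100 μL = 2250 μL total → factor 2250/150 = 15
Step 3: 60-fold → factor 60
Overall dilution factor = 2.4583 × 15 × 60 = 2212.5
Final = 6.00 mM / 2212.5 = 0.002712 mM = 2.71 μM

2.71 μM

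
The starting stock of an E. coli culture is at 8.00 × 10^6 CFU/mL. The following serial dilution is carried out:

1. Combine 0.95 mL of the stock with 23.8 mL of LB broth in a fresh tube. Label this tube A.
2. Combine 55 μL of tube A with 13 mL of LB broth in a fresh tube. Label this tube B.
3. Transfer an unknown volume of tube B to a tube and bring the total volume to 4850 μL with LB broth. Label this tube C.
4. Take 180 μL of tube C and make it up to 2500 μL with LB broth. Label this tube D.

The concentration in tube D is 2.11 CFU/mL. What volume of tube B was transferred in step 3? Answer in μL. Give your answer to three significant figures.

Step 1: 0.95 mL + 23.8 mL = 24.75 mL total → factor 24.75/0.95 = 26.053
Step 2: 55 μL + 13 mL = 13055 μL total → factor 13055/55 = 237.36
Step 3: v brought to 4850 μL → factor = 4850 μL/v
Step 4: 180 μL brought to 2500 μL → factor 2500/180 = 13.889
Product of known-step factors = 85888
Overall factor = 8.00 × 10^6 CFU/mL / (2.11 CFU/mL) = 3.7915 × 10^6
Step-3 factor = 3.7915 × 10^6 / 85888 = 44.144
v = 4850 μL / 44.144 = 110 μL

110 μL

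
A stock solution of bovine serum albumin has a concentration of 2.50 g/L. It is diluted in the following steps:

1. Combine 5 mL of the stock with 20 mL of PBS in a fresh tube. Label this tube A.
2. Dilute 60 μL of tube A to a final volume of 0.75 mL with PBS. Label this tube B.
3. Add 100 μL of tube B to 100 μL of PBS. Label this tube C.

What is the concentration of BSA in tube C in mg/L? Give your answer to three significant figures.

20.0 mg/L

Step 1: 5 mL + 20 mL = 25 mL total → factor 25/5 = 5
Step 2: 60 μL brought to 0.75 mL → factor 750/60 = 12.5
Step 3: 100 μL + 100 μL = 200 μL total → factor 200/100 = 2
Overall dilution factor = 5 × 12.5 × 2 = 125
Final = 2.50 g/L / 125 = 0.02000 g/L = 20.0 mg/L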